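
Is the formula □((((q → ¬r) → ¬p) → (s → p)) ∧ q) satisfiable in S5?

Yes, satisfiable

1. □((((q → ¬r) → ¬p) → (s → p)) ∧ q), u
2. (((q → ¬r) → ¬p) → (s → p)) ∧ q, u   [□-rule on 1 via uRu]
3. ((q → ¬r) → ¬p) → (s → p), u   [∧-rule on 2]
4. q, u   [∧-rule on 2]
5. s → p, u   [→-rule on 3 (branches; this branch)]
6. p, u   [→-rule on 5 (branches; this branch)]
Accessibility: uRu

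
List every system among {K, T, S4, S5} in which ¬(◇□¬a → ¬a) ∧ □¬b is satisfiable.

K, T, S4

S5-tableau for the formula:
1. ¬(◇□¬a → ¬a) ∧ □¬b, w0
2. ¬(◇□¬a → ¬a), w0
3. □¬b, w0
4. ◇□¬a, w0
5. a, w0
6. ¬b, w0
7. □¬a, w1
8. ¬b, w1
9. ¬a, w0
Accessibility: w0Rw0, w0Rw1, w1Rw0, w1Rw1
Branch closes: a and ¬a both at w0.
Every branch closes (one shown): unsatisfiable in S5.
S4-tableau for the formula:
1. ¬(◇□¬a → ¬a) ∧ □¬b, w0
2. ¬(◇□¬a → ¬a), w0
3. □¬b, w0
4. ◇□¬a, w0
5. a, w0
6. ¬b, w0
7. □¬a, w1
8. ¬b, w1
9. ¬a, w1
Accessibility: w0Rw0, w0Rw1, w1Rw1
Complete open branch: satisfiable in S4, hence also in K, T (this S4-model is also a K-model and a T-model).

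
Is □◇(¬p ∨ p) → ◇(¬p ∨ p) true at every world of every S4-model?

Yes, valid

Tableau for the negation ¬(□◇(¬p ∨ p) → ◇(¬p ∨ p)):
1. ¬(□◇(¬p ∨ p) → ◇(¬p ∨ p)), w0
2. □◇(¬p ∨ p), w0   [¬→-rule on 1]
3. ¬◇(¬p ∨ p), w0   [¬→-rule on 1]
4. ◇(¬p ∨ p), w0   [□-rule on 2 via w0Rw0]
5. ¬(¬p ∨ p), w0   [¬◇-rule on 3 via w0Rw0]
6. p, w0   [¬∨-rule on 5]
7. ¬p, w0   [¬∨-rule on 5]
Accessibility: w0Rw0
Branch closes: p and ¬p both at w0.
All branches of the negation close; one closing branch shown above.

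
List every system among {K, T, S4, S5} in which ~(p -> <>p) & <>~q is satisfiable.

K-tableau for the formula:
1. ~(p -> <>p) & <>~q, 0
2. ~(p -> <>p), 0
3. <>~q, 0
4. p, 0
5. ~<>p, 0
6. ~q, 1
7. ~p, 1
Accessibility: 0R1
Complete open branch: satisfiable in K.
T-tableau for the formula:
1. ~(p -> <>p) & <>~q, 0
2. ~(p -> <>p), 0
3. <>~q, 0
4. p, 0
5. ~<>p, 0
6. ~p, 0
Accessibility: 0R0
Branch closes: p and ~p both at 0.
Every branch closes (one shown): unsatisfiable in T, hence also in S4, S5 (every S4/S5-frame is a T-frame).

K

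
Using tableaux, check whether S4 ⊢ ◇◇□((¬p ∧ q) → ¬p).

Tableau for the negation ¬◇◇□((¬p ∧ q) → ¬p):
1. ¬◇◇□((¬p ∧ q) → ¬p), w0
2. ¬◇□((¬p ∧ q) → ¬p), w0
3. ¬□((¬p ∧ q) → ¬p), w0
4. ¬((¬p ∧ q) → ¬p), w1
5. ¬p ∧ q, w1
6. p, w1
7. ¬p, w1
8. q, w1
Accessibility: w0Rw0, w0Rw1, w1Rw1
Branch closes: p and ¬p both at w1.
All branches of the negation close; one closing branch shown above.

Valid in S4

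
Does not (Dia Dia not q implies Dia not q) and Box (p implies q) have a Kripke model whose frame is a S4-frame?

Unsatisfiable

1. not (Dia Dia not q implies Dia not q) and Box (p implies q), 0
2. not (Dia Dia not q implies Dia not q), 0   [and-rule on 1]
3. Box (p implies q), 0   [and-rule on 1]
4. Dia Dia not q, 0   [neg-implies-rule on 2]
5. not Dia not q, 0   [neg-implies-rule on 2]
6. p implies q, 0   [Box-rule on 3 via 0R0]
7. q, 0   [neg-Dia-rule on 5 via 0R0]
8. Dia not q, 1   [Dia-rule on 4: fresh world 1, 0R1]
9. p implies q, 1   [Box-rule on 3 via 0R1]
10. q, 1   [neg-Dia-rule on 5 via 0R1]
11. not q, 2   [Dia-rule on 8: fresh world 2, 1R2]
12. p implies q, 2   [Box-rule on 3 via 0R2]
13. q, 2   [neg-Dia-rule on 5 via 0R2]
Accessibility: 0R0, 0R1, 0R2, 1R1, 1R2, 2R2
Branch closes: q and not q both at 2.
All branches of the tableau close; one closing branch shown above.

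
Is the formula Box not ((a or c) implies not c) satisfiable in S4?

Satisfiable (open branch found)

1. Box not ((a or c) implies not c), u
2. not ((a or c) implies not c), u   [Box-rule on 1 via uRu]
3. a or c, u   [neg-implies-rule on 2]
4. c, u   [neg-implies-rule on 2]
Accessibility: uRu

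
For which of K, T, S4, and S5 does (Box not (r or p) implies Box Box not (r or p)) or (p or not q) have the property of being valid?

S4-tableau for the negation not ((Box not (r or p) implies Box Box not (r or p)) or (p or not q)):
1. not ((Box not (r or p) implies Box Box not (r or p)) or (p or not q)), 0
2. not (Box not (r or p) implies Box Box not (r or p)), 0
3. not (p or not q), 0
4. Box not (r or p), 0
5. not Box Box not (r or p), 0
6. not p, 0
7. q, 0
8. not (r or p), 0
9. not r, 0
10. not Box not (r or p), 1
11. not (r or p), 1
12. not r, 1
13. not p, 1
14. r or p, 2
15. not (r or p), 2
16. not r, 2
17. not p, 2
18. p, 2
Accessibility: 0R0, 0R1, 0R2, 1R1, 1R2, 2R2
Branch closes: p and not p both at 2.
Every branch closes (one shown): valid in S4, hence also in S5 (every theorem of S4 is a theorem of S5).
T-tableau for the negation not ((Box not (r or p) implies Box Box not (r or p)) or (p or not q)):
1. not ((Box not (r or p) implies Box Box not (r or p)) or (p or not q)), 0
2. not (Box not (r or p) implies Box Box not (r or p)), 0
3. not (p or not q), 0
4. Box not (r or p), 0
5. not Box Box not (r or p), 0
6. not p, 0
7. q, 0
8. not (r or p), 0
9. not r, 0
10. not Box not (r or p), 1
11. not (r or p), 1
12. not r, 1
13. not p, 1
14. r or p, 2
15. p, 2
Accessibility: 0R0, 0R1, 1R1, 1R2, 2R2
Complete open branch: countermodel on a T-frame, so not valid in T, nor in K (the same frame is also a K-frame).

S4, S5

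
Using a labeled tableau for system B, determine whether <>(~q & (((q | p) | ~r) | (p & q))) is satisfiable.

Satisfiable (open branch found)

1. <>(~q & (((q | p) | ~r) | (p & q))), 0
2. ~q & (((q | p) | ~r) | (p & q)), 1   [<>-rule on 1: fresh world 1, 0R1]
3. ~q, 1   [&-rule on 2]
4. ((q | p) | ~r) | (p & q), 1   [&-rule on 2]
5. (q | p) | ~r, 1   [|-rule on 4 (branches; this branch)]
6. ~r, 1   [|-rule on 5 (branches; this branch)]
Accessibility: 0R0, 0R1, 1R0, 1R1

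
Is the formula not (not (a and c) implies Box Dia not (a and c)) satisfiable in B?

1. not (not (a and c) implies Box Dia not (a and c)), w0
2. not (a and c), w0   [neg-implies-rule on 1]
3. not Box Dia not (a and c), w0   [neg-implies-rule on 1]
4. not c, w0   [neg-and-rule on 2 (branches; this branch)]
5. not Dia not (a and c), w1   [neg-Box-rule on 3: fresh world w1, w0Rw1]
6. a and c, w0   [neg-Dia-rule on 5 via w1Rw0]
7. a, w0   [and-rule on 6]
8. c, w0   [and-rule on 6]
Accessibility: w0Rw0, w0Rw1, w1Rw0, w1Rw1
Branch closes: c and not c both at w0.
All branches of the tableau close; one closing branch shown above.

Unsatisfiable (every branch closes)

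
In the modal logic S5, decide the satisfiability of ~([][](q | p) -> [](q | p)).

1. ~([][](q | p) -> [](q | p)), 0
2. [][](q | p), 0
3. ~[](q | p), 0
4. [](q | p), 0
5. q | p, 0
6. p, 0
7. ~(q | p), 1
8. ~q, 1
9. ~p, 1
10. [](q | p), 1
11. q | p, 1
12. p, 1
Accessibility: 0R0, 0R1, 1R0, 1R1
Branch closes: p and ~p both at 1.
All branches of the tableau close; one closing branch shown above.

Unsatisfiable (every branch closes)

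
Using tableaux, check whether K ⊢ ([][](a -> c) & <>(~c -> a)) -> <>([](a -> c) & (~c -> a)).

Tableau for the negation ~(([][](a -> c) & <>(~c -> a)) -> <>([](a -> c) & (~c -> a))):
1. ~(([][](a -> c) & <>(~c -> a)) -> <>([](a -> c) & (~c -> a))), u
2. [][](a -> c) & <>(~c -> a), u
3. ~<>([](a -> c) & (~c -> a)), u
4. [][](a -> c), u
5. <>(~c -> a), u
6. ~c -> a, v
7. ~([](a -> c) & (~c -> a)), v
8. [](a -> c), v
9. a, v
10. ~[](a -> c), v
11. ~(a -> c), w
12. a, w
13. ~c, w
14. a -> c, w
15. c, w
Accessibility: uRv, vRw
Branch closes: c and ~c both at w.
Every branch of the negation's tableau closes; the branch above is one of them.

Valid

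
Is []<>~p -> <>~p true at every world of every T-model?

Tableau for the negation ~([]<>~p -> <>~p):
1. ~([]<>~p -> <>~p), w0
2. []<>~p, w0
3. ~<>~p, w0
4. <>~p, w0
5. p, w0
6. ~p, w1
7. <>~p, w1
8. p, w1
Accessibility: w0Rw0, w0Rw1, w1Rw1
Branch closes: p and ~p both at w1.
Every branch of the negation's tableau closes; the branch above is one of them.

Valid in T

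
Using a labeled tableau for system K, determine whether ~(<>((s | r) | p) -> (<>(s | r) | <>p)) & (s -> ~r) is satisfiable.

Unsatisfiable

1. ~(<>((s | r) | p) -> (<>(s | r) | <>p)) & (s -> ~r), u
2. ~(<>((s | r) | p) -> (<>(s | r) | <>p)), u
3. s -> ~r, u
4. <>((s | r) | p), u
5. ~(<>(s | r) | <>p), u
6. ~<>(s | r), u
7. ~<>p, u
8. ~r, u
9. (s | r) | p, v
10. ~(s | r), v
11. ~s, v
12. ~r, v
13. ~p, v
14. s | r, v
15. r, v
Accessibility: uRv
Branch closes: r and ~r both at v.
Every branch closes; the branch above is one of them.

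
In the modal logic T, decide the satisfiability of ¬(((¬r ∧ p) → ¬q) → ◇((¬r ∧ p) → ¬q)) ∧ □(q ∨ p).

1. ¬(((¬r ∧ p) → ¬q) → ◇((¬r ∧ p) → ¬q)) ∧ □(q ∨ p), 0
2. ¬(((¬r ∧ p) → ¬q) → ◇((¬r ∧ p) → ¬q)), 0   [∧-rule on 1]
3. □(q ∨ p), 0   [∧-rule on 1]
4. (¬r ∧ p) → ¬q, 0   [¬→-rule on 2]
5. ¬◇((¬r ∧ p) → ¬q), 0   [¬→-rule on 2]
6. q ∨ p, 0   [□-rule on 3 via 0R0]
7. ¬((¬r ∧ p) → ¬q), 0   [¬◇-rule on 5 via 0R0]
8. ¬r ∧ p, 0   [¬→-rule on 7]
9. q, 0   [¬→-rule on 7]
10. ¬r, 0   [∧-rule on 8]
11. p, 0   [∧-rule on 8]
12. ¬(¬r ∧ p), 0   [→-rule on 4 (branches; this branch)]
13. ¬p, 0   [¬∧-rule on 12 (branches; this branch)]
Accessibility: 0R0
Branch closes: p and ¬p both at 0.
All branches of the tableau close; one closing branch shown above.

Unsatisfiable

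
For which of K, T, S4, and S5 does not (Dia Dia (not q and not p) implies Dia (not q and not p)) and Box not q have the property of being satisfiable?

K, T

S4-tableau for the formula:
1. not (Dia Dia (not q and not p) implies Dia (not q and not p)) and Box not q, w0
2. not (Dia Dia (not q and not p) implies Dia (not q and not p)), w0   [and-rule on 1]
3. Box not q, w0   [and-rule on 1]
4. Dia Dia (not q and not p), w0   [neg-implies-rule on 2]
5. not Dia (not q and not p), w0   [neg-implies-rule on 2]
6. not q, w0   [Box-rule on 3 via w0Rw0]
7. not (not q and not p), w0   [neg-Dia-rule on 5 via w0Rw0]
8. p, w0   [neg-and-rule on 7 (branches; this branch)]
9. Dia (not q and not p), w1   [Dia-rule on 4: fresh world w1, w0Rw1]
10. not q, w1   [Box-rule on 3 via w0Rw1]
11. not (not q and not p), w1   [neg-Dia-rule on 5 via w0Rw1]
12. p, w1   [neg-and-rule on 11 (branches; this branch)]
13. not q and not p, w2   [Dia-rule on 9: fresh world w2, w1Rw2]
14. not q, w2   [and-rule on 13]
15. not p, w2   [and-rule on 13]
16. not (not q and not p), w2   [neg-Dia-rule on 5 via w0Rw2]
17. p, w2   [neg-and-rule on 16 (branches; this branch)]
Accessibility: w0Rw0, w0Rw1, w0Rw2, w1Rw1, w1Rw2, w2Rw2
Branch closes: p and not p both at w2.
Every branch closes (one shown): unsatisfiable in S4, hence also in S5 (every S5-frame is an S4-frame).
T-tableau for the formula:
1. not (Dia Dia (not q and not p) implies Dia (not q and not p)) and Box not q, w0
2. not (Dia Dia (not q and not p) implies Dia (not q and not p)), w0   [and-rule on 1]
3. Box not q, w0   [and-rule on 1]
4. Dia Dia (not q and not p), w0   [neg-implies-rule on 2]
5. not Dia (not q and not p), w0   [neg-implies-rule on 2]
6. not q, w0   [Box-rule on 3 via w0Rw0]
7. not (not q and not p), w0   [neg-Dia-rule on 5 via w0Rw0]
8. p, w0   [neg-and-rule on 7 (branches; this branch)]
9. Dia (not q and not p), w1   [Dia-rule on 4: fresh world w1, w0Rw1]
10. not q, w1   [Box-rule on 3 via w0Rw1]
11. not (not q and not p), w1   [neg-Dia-rule on 5 via w0Rw1]
12. p, w1   [neg-and-rule on 11 (branches; this branch)]
13. not q and not p, w2   [Dia-rule on 9: fresh world w2, w1Rw2]
14. not q, w2   [and-rule on 13]
15. not p, w2   [and-rule on 13]
Accessibility: w0Rw0, w0Rw1, w1Rw1, w1Rw2, w2Rw2
Complete open branch: satisfiable in T, hence also in K (this T-model is also a K-model).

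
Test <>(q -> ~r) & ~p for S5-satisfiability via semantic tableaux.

1. <>(q -> ~r) & ~p, 0
2. <>(q -> ~r), 0   [&-rule on 1]
3. ~p, 0   [&-rule on 1]
4. q -> ~r, 1   [<>-rule on 2: fresh world 1, 0R1]
5. ~r, 1   [->-rule on 4 (branches; this branch)]
Accessibility: 0R0, 0R1, 1R0, 1R1

Satisfiable (open branch found)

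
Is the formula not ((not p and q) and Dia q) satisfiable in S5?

1. not ((not p and q) and Dia q), u
2. not Dia q, u
3. not q, u
Accessibility: uRu

Satisfiable (open branch found)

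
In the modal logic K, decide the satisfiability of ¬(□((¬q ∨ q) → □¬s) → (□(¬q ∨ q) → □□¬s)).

No, unsatisfiable

1. ¬(□((¬q ∨ q) → □¬s) → (□(¬q ∨ q) → □□¬s)), 0
2. □((¬q ∨ q) → □¬s), 0
3. ¬(□(¬q ∨ q) → □□¬s), 0
4. □(¬q ∨ q), 0
5. ¬□□¬s, 0
6. ¬□¬s, 1
7. (¬q ∨ q) → □¬s, 1
8. ¬q ∨ q, 1
9. □¬s, 1
10. q, 1
11. s, 2
12. ¬s, 2
Accessibility: 0R1, 1R2
Branch closes: s and ¬s both at 2.
(One branch shown.) All branches close.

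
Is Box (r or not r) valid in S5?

Valid

Tableau for the negation not Box (r or not r):
1. not Box (r or not r), w0
2. not (r or not r), w1
3. not r, w1
4. r, w1
Accessibility: w0Rw0, w0Rw1, w1Rw0, w1Rw1
Branch closes: r and not r both at w1.
Every branch of the negation's tableau closes; the branch above is one of them.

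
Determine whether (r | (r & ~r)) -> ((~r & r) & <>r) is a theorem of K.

Invalid (countermodel exists)

Tableau for the negation ~((r | (r & ~r)) -> ((~r & r) & <>r)):
1. ~((r | (r & ~r)) -> ((~r & r) & <>r)), w0
2. r | (r & ~r), w0
3. ~((~r & r) & <>r), w0
4. r, w0
5. ~<>r, w0
The negation has an open branch (countermodel exists).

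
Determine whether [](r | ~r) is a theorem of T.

Tableau for the negation ~[](r | ~r):
1. ~[](r | ~r), u
2. ~(r | ~r), v   [~[]-rule on 1: fresh world v, uRv]
3. ~r, v   [~|-rule on 2]
4. r, v   [~|-rule on 2]
Accessibility: uRu, uRv, vRv
Branch closes: r and ~r both at v.
All branches of the negation close; one closing branch shown above.

Yes, valid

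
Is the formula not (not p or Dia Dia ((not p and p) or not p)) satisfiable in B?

1. not (not p or Dia Dia ((not p and p) or not p)), 0
2. p, 0
3. not Dia Dia ((not p and p) or not p), 0
4. not Dia ((not p and p) or not p), 0
5. not ((not p and p) or not p), 0
6. not (not p and p), 0
Accessibility: 0R0

Satisfiable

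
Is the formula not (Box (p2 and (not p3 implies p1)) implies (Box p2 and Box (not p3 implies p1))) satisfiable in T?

No, unsatisfiable

1. not (Box (p2 and (not p3 implies p1)) implies (Box p2 and Box (not p3 implies p1))), 0
2. Box (p2 and (not p3 implies p1)), 0   [neg-implies-rule on 1]
3. not (Box p2 and Box (not p3 implies p1)), 0   [neg-implies-rule on 1]
4. p2 and (not p3 implies p1), 0   [Box-rule on 2 via 0R0]
5. p2, 0   [and-rule on 4]
6. not p3 implies p1, 0   [and-rule on 4]
7. not Box (not p3 implies p1), 0   [neg-and-rule on 3 (branches; this branch)]
8. p1, 0   [implies-rule on 6 (branches; this branch)]
9. not (not p3 implies p1), 1   [neg-Box-rule on 7: fresh world 1, 0R1]
10. not p3, 1   [neg-implies-rule on 9]
11. not p1, 1   [neg-implies-rule on 9]
12. p2 and (not p3 implies p1), 1   [Box-rule on 2 via 0R1]
13. p2, 1   [and-rule on 12]
14. not p3 implies p1, 1   [and-rule on 12]
15. p1, 1   [implies-rule on 14 (branches; this branch)]
Accessibility: 0R0, 0R1, 1R1
Branch closes: p1 and not p1 both at 1.
(One branch shown.) All branches close.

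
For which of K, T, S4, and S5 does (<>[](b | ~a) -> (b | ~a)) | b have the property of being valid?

S5

S5-tableau for the negation ~((<>[](b | ~a) -> (b | ~a)) | b):
1. ~((<>[](b | ~a) -> (b | ~a)) | b), u
2. ~(<>[](b | ~a) -> (b | ~a)), u
3. ~b, u
4. <>[](b | ~a), u
5. ~(b | ~a), u
6. a, u
7. [](b | ~a), v
8. b | ~a, u
9. b | ~a, v
10. ~a, u
Accessibility: uRu, uRv, vRu, vRv
Branch closes: a and ~a both at u.
Every branch closes (one shown): valid in S5.
S4-tableau for the negation ~((<>[](b | ~a) -> (b | ~a)) | b):
1. ~((<>[](b | ~a) -> (b | ~a)) | b), u
2. ~(<>[](b | ~a) -> (b | ~a)), u
3. ~b, u
4. <>[](b | ~a), u
5. ~(b | ~a), u
6. a, u
7. [](b | ~a), v
8. b | ~a, v
9. ~a, v
Accessibility: uRu, uRv, vRv
Complete open branch: countermodel on an S4-frame, so not valid in S4, nor in K, T (the same frame is also a K-frame and a T-frame).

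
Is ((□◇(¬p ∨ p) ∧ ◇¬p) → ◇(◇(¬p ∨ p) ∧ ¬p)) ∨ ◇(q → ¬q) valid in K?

Valid in K

Tableau for the negation ¬(((□◇(¬p ∨ p) ∧ ◇¬p) → ◇(◇(¬p ∨ p) ∧ ¬p)) ∨ ◇(q → ¬q)):
1. ¬(((□◇(¬p ∨ p) ∧ ◇¬p) → ◇(◇(¬p ∨ p) ∧ ¬p)) ∨ ◇(q → ¬q)), 0
2. ¬((□◇(¬p ∨ p) ∧ ◇¬p) → ◇(◇(¬p ∨ p) ∧ ¬p)), 0   [¬∨-rule on 1]
3. ¬◇(q → ¬q), 0   [¬∨-rule on 1]
4. □◇(¬p ∨ p) ∧ ◇¬p, 0   [¬→-rule on 2]
5. ¬◇(◇(¬p ∨ p) ∧ ¬p), 0   [¬→-rule on 2]
6. □◇(¬p ∨ p), 0   [∧-rule on 4]
7. ◇¬p, 0   [∧-rule on 4]
8. ¬p, 1   [◇-rule on 7: fresh world 1, 0R1]
9. ¬(q → ¬q), 1   [¬◇-rule on 3 via 0R1]
10. q, 1   [¬→-rule on 9]
11. ¬(◇(¬p ∨ p) ∧ ¬p), 1   [¬◇-rule on 5 via 0R1]
12. ◇(¬p ∨ p), 1   [□-rule on 6 via 0R1]
13. ¬◇(¬p ∨ p), 1   [¬∧-rule on 11 (branches; this branch)]
14. ¬p ∨ p, 2   [◇-rule on 12: fresh world 2, 1R2]
15. ¬(¬p ∨ p), 2   [¬◇-rule on 13 via 1R2]
16. p, 2   [¬∨-rule on 15]
17. ¬p, 2   [¬∨-rule on 15]
Accessibility: 0R1, 1R2
Branch closes: p and ¬p both at 2.
All branches of the negation close; one closing branch shown above.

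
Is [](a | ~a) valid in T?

Tableau for the negation ~[](a | ~a):
1. ~[](a | ~a), 0
2. ~(a | ~a), 1   [~[]-rule on 1: fresh world 1, 0R1]
3. ~a, 1   [~|-rule on 2]
4. a, 1   [~|-rule on 2]
Accessibility: 0R0, 0R1, 1R1
Branch closes: a and ~a both at 1.
Every branch of the negation's tableau closes; the branch above is one of them.

Valid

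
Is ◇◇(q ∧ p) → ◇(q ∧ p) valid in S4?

Yes, valid

Tableau for the negation ¬(◇◇(q ∧ p) → ◇(q ∧ p)):
1. ¬(◇◇(q ∧ p) → ◇(q ∧ p)), w0
2. ◇◇(q ∧ p), w0   [¬→-rule on 1]
3. ¬◇(q ∧ p), w0   [¬→-rule on 1]
4. ¬(q ∧ p), w0   [¬◇-rule on 3 via w0Rw0]
5. ¬p, w0   [¬∧-rule on 4 (branches; this branch)]
6. ◇(q ∧ p), w1   [◇-rule on 2: fresh world w1, w0Rw1]
7. ¬(q ∧ p), w1   [¬◇-rule on 3 via w0Rw1]
8. ¬p, w1   [¬∧-rule on 7 (branches; this branch)]
9. q ∧ p, w2   [◇-rule on 6: fresh world w2, w1Rw2]
10. q, w2   [∧-rule on 9]
11. p, w2   [∧-rule on 9]
12. ¬(q ∧ p), w2   [¬◇-rule on 3 via w0Rw2]
13. ¬p, w2   [¬∧-rule on 12 (branches; this branch)]
Accessibility: w0Rw0, w0Rw1, w0Rw2, w1Rw1, w1Rw2, w2Rw2
Branch closes: p and ¬p both at w2.
All branches of the negation close; one closing branch shown above.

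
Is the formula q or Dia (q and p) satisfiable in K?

1. q or Dia (q and p), w0
2. Dia (q and p), w0   [or-rule on 1 (branches; this branch)]
3. q and p, w1   [Dia-rule on 2: fresh world w1, w0Rw1]
4. q, w1   [and-rule on 3]
5. p, w1   [and-rule on 3]
Accessibility: w0Rw1

Satisfiable (open branch found)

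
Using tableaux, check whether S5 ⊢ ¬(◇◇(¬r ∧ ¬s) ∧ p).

Tableau for the negation ◇◇(¬r ∧ ¬s) ∧ p:
1. ◇◇(¬r ∧ ¬s) ∧ p, w0
2. ◇◇(¬r ∧ ¬s), w0
3. p, w0
4. ◇(¬r ∧ ¬s), w1
5. ¬r ∧ ¬s, w2
6. ¬r, w2
7. ¬s, w2
Accessibility: w0Rw0, w0Rw1, w0Rw2, w1Rw0, w1Rw1, w1Rw2, w2Rw0, w2Rw1, w2Rw2
The negation has an open branch (countermodel exists).

No, not valid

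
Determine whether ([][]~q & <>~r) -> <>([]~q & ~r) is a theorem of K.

Tableau for the negation ~(([][]~q & <>~r) -> <>([]~q & ~r)):
1. ~(([][]~q & <>~r) -> <>([]~q & ~r)), w0
2. [][]~q & <>~r, w0   [~->-rule on 1]
3. ~<>([]~q & ~r), w0   [~->-rule on 1]
4. [][]~q, w0   [&-rule on 2]
5. <>~r, w0   [&-rule on 2]
6. ~r, w1   [<>-rule on 5: fresh world w1, w0Rw1]
7. ~([]~q & ~r), w1   [~<>-rule on 3 via w0Rw1]
8. []~q, w1   [[]-rule on 4 via w0Rw1]
9. ~[]~q, w1   [~&-rule on 7 (branches; this branch)]
10. q, w2   [~[]-rule on 9: fresh world w2, w1Rw2]
11. ~q, w2   [[]-rule on 8 via w1Rw2]
Accessibility: w0Rw1, w1Rw2
Branch closes: q and ~q both at w2.
Every branch of the negation's tableau closes; the branch above is one of them.

Valid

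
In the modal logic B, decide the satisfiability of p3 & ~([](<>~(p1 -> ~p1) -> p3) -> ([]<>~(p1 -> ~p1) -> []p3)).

1. p3 & ~([](<>~(p1 -> ~p1) -> p3) -> ([]<>~(p1 -> ~p1) -> []p3)), 0
2. p3, 0   [&-rule on 1]
3. ~([](<>~(p1 -> ~p1) -> p3) -> ([]<>~(p1 -> ~p1) -> []p3)), 0   [&-rule on 1]
4. [](<>~(p1 -> ~p1) -> p3), 0   [~->-rule on 3]
5. ~([]<>~(p1 -> ~p1) -> []p3), 0   [~->-rule on 3]
6. []<>~(p1 -> ~p1), 0   [~->-rule on 5]
7. ~[]p3, 0   [~->-rule on 5]
8. <>~(p1 -> ~p1) -> p3, 0   [[]-rule on 4 via 0R0]
9. <>~(p1 -> ~p1), 0   [[]-rule on 6 via 0R0]
10. ~p3, 1   [~[]-rule on 7: fresh world 1, 0R1]
11. <>~(p1 -> ~p1) -> p3, 1   [[]-rule on 4 via 0R1]
12. <>~(p1 -> ~p1), 1   [[]-rule on 6 via 0R1]
13. ~<>~(p1 -> ~p1), 1   [->-rule on 11 (branches; this branch)]
14. p1 -> ~p1, 0   [~<>-rule on 13 via 1R0]
15. p1 -> ~p1, 1   [~<>-rule on 13 via 1R1]
16. ~p1, 0   [->-rule on 14 (branches; this branch)]
17. ~p1, 1   [->-rule on 15 (branches; this branch)]
18. ~(p1 -> ~p1), 2   [<>-rule on 9: fresh world 2, 0R2]
19. p1, 2   [~->-rule on 18]
20. <>~(p1 -> ~p1) -> p3, 2   [[]-rule on 4 via 0R2]
21. <>~(p1 -> ~p1), 2   [[]-rule on 6 via 0R2]
22. p3, 2   [->-rule on 20 (branches; this branch)]
23. ~(p1 -> ~p1), 3   [<>-rule on 12: fresh world 3, 1R3]
24. p1, 3   [~->-rule on 23]
25. p1 -> ~p1, 3   [~<>-rule on 13 via 1R3]
26. ~p1, 3   [->-rule on 25 (branches; this branch)]
Accessibility: 0R0, 0R1, 0R2, 1R0, 1R1, 1R3, 2R0, 2R2, 3R1, 3R3
Branch closes: p1 and ~p1 both at 3.
All branches of the tableau close; one closing branch shown above.

Unsatisfiable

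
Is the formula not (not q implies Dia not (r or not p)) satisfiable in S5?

Yes, satisfiable

1. not (not q implies Dia not (r or not p)), u
2. not q, u   [neg-implies-rule on 1]
3. not Dia not (r or not p), u   [neg-implies-rule on 1]
4. r or not p, u   [neg-Dia-rule on 3 via uRu]
5. not p, u   [or-rule on 4 (branches; this branch)]
Accessibility: uRu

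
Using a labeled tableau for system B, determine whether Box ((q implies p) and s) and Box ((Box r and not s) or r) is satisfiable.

Yes, satisfiable

1. Box ((q implies p) and s) and Box ((Box r and not s) or r), 0
2. Box ((q implies p) and s), 0   [and-rule on 1]
3. Box ((Box r and not s) or r), 0   [and-rule on 1]
4. (q implies p) and s, 0   [Box-rule on 2 via 0R0]
5. q implies p, 0   [and-rule on 4]
6. s, 0   [and-rule on 4]
7. (Box r and not s) or r, 0   [Box-rule on 3 via 0R0]
8. p, 0   [implies-rule on 5 (branches; this branch)]
9. r, 0   [or-rule on 7 (branches; this branch)]
Accessibility: 0R0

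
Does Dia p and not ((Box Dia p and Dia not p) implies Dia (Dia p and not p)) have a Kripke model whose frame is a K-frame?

1. Dia p and not ((Box Dia p and Dia not p) implies Dia (Dia p and not p)), u
2. Dia p, u
3. not ((Box Dia p and Dia not p) implies Dia (Dia p and not p)), u
4. Box Dia p and Dia not p, u
5. not Dia (Dia p and not p), u
6. Box Dia p, u
7. Dia not p, u
8. p, v
9. not (Dia p and not p), v
10. Dia p, v
11. not p, w
12. not (Dia p and not p), w
13. Dia p, w
14. not Dia p, w
15. p, x
16. p, y
17. not p, y
Accessibility: uRv, uRw, vRx, wRy
Branch closes: p and not p both at y.
Every branch closes; the branch above is one of them.

No, unsatisfiable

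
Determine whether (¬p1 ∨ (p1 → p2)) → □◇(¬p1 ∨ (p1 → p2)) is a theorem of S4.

Tableau for the negation ¬((¬p1 ∨ (p1 → p2)) → □◇(¬p1 ∨ (p1 → p2))):
1. ¬((¬p1 ∨ (p1 → p2)) → □◇(¬p1 ∨ (p1 → p2))), u
2. ¬p1 ∨ (p1 → p2), u
3. ¬□◇(¬p1 ∨ (p1 → p2)), u
4. p1 → p2, u
5. p2, u
6. ¬◇(¬p1 ∨ (p1 → p2)), v
7. ¬(¬p1 ∨ (p1 → p2)), v
8. p1, v
9. ¬(p1 → p2), v
10. ¬p2, v
Accessibility: uRu, uRv, vRv
The negation has an open branch (countermodel exists).

Invalid (countermodel exists)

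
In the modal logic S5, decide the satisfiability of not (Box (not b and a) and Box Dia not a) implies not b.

Satisfiable

1. not (Box (not b and a) and Box Dia not a) implies not b, 0
2. not b, 0
Accessibility: 0R0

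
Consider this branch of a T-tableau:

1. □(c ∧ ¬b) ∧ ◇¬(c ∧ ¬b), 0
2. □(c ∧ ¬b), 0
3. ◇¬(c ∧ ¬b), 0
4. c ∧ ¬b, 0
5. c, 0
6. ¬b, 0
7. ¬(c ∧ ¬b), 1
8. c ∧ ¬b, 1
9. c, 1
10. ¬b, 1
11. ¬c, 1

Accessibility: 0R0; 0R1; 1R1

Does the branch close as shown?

Both c and ¬c appear at 1.

Yes, closed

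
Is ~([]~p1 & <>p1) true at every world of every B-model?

Yes, valid

Tableau for the negation []~p1 & <>p1:
1. []~p1 & <>p1, 0
2. []~p1, 0
3. <>p1, 0
4. ~p1, 0
5. p1, 1
6. ~p1, 1
Accessibility: 0R0, 0R1, 1R0, 1R1
Branch closes: p1 and ~p1 both at 1.
Every branch of the negation's tableau closes; the branch above is one of them.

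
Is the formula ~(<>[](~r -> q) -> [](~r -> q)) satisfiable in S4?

Yes, satisfiable

1. ~(<>[](~r -> q) -> [](~r -> q)), 0
2. <>[](~r -> q), 0   [~->-rule on 1]
3. ~[](~r -> q), 0   [~->-rule on 1]
4. [](~r -> q), 1   [<>-rule on 2: fresh world 1, 0R1]
5. ~r -> q, 1   [[]-rule on 4 via 1R1]
6. q, 1   [->-rule on 5 (branches; this branch)]
7. ~(~r -> q), 2   [~[]-rule on 3: fresh world 2, 0R2]
8. ~r, 2   [~->-rule on 7]
9. ~q, 2   [~->-rule on 7]
Accessibility: 0R0, 0R1, 0R2, 1R1, 2R2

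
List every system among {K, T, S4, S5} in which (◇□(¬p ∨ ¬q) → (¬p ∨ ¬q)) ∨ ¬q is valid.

S4-tableau for the negation ¬((◇□(¬p ∨ ¬q) → (¬p ∨ ¬q)) ∨ ¬q):
1. ¬((◇□(¬p ∨ ¬q) → (¬p ∨ ¬q)) ∨ ¬q), 0
2. ¬(◇□(¬p ∨ ¬q) → (¬p ∨ ¬q)), 0
3. q, 0
4. ◇□(¬p ∨ ¬q), 0
5. ¬(¬p ∨ ¬q), 0
6. p, 0
7. □(¬p ∨ ¬q), 1
8. ¬p ∨ ¬q, 1
9. ¬q, 1
Accessibility: 0R0, 0R1, 1R1
Complete open branch: countermodel on an S4-frame, so not valid in S4, nor in K, T (the same frame is also a K-frame and a T-frame).
S5-tableau for the negation ¬((◇□(¬p ∨ ¬q) → (¬p ∨ ¬q)) ∨ ¬q):
1. ¬((◇□(¬p ∨ ¬q) → (¬p ∨ ¬q)) ∨ ¬q), 0
2. ¬(◇□(¬p ∨ ¬q) → (¬p ∨ ¬q)), 0
3. q, 0
4. ◇□(¬p ∨ ¬q), 0
5. ¬(¬p ∨ ¬q), 0
6. p, 0
7. □(¬p ∨ ¬q), 1
8. ¬p ∨ ¬q, 0
9. ¬p ∨ ¬q, 1
10. ¬q, 0
Accessibility: 0R0, 0R1, 1R0, 1R1
Branch closes: q and ¬q both at 0.
Every branch closes (one shown): valid in S5.

S5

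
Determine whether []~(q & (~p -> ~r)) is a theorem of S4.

Tableau for the negation ~[]~(q & (~p -> ~r)):
1. ~[]~(q & (~p -> ~r)), w0
2. q & (~p -> ~r), w1
3. q, w1
4. ~p -> ~r, w1
5. ~r, w1
Accessibility: w0Rw0, w0Rw1, w1Rw1
The negation has an open branch (countermodel exists).

No, not valid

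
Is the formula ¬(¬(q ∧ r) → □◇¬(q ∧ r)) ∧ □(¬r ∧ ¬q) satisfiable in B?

No, unsatisfiable

1. ¬(¬(q ∧ r) → □◇¬(q ∧ r)) ∧ □(¬r ∧ ¬q), w0
2. ¬(¬(q ∧ r) → □◇¬(q ∧ r)), w0   [∧-rule on 1]
3. □(¬r ∧ ¬q), w0   [∧-rule on 1]
4. ¬(q ∧ r), w0   [¬→-rule on 2]
5. ¬□◇¬(q ∧ r), w0   [¬→-rule on 2]
6. ¬r ∧ ¬q, w0   [□-rule on 3 via w0Rw0]
7. ¬r, w0   [∧-rule on 6]
8. ¬q, w0   [∧-rule on 6]
9. ¬◇¬(q ∧ r), w1   [¬□-rule on 5: fresh world w1, w0Rw1]
10. ¬r ∧ ¬q, w1   [□-rule on 3 via w0Rw1]
11. ¬r, w1   [∧-rule on 10]
12. ¬q, w1   [∧-rule on 10]
13. q ∧ r, w0   [¬◇-rule on 9 via w1Rw0]
14. q, w0   [∧-rule on 13]
15. r, w0   [∧-rule on 13]
Accessibility: w0Rw0, w0Rw1, w1Rw0, w1Rw1
Branch closes: q and ¬q both at w0.
(One branch shown.) All branches close.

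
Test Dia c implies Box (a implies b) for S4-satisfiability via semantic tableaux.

1. Dia c implies Box (a implies b), w0
2. Box (a implies b), w0
3. a implies b, w0
4. b, w0
Accessibility: w0Rw0

Satisfiable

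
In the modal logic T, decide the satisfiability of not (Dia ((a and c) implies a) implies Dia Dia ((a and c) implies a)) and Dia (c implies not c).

Unsatisfiable

1. not (Dia ((a and c) implies a) implies Dia Dia ((a and c) implies a)) and Dia (c implies not c), 0
2. not (Dia ((a and c) implies a) implies Dia Dia ((a and c) implies a)), 0
3. Dia (c implies not c), 0
4. Dia ((a and c) implies a), 0
5. not Dia Dia ((a and c) implies a), 0
6. not Dia ((a and c) implies a), 0
7. not ((a and c) implies a), 0
8. a and c, 0
9. not a, 0
10. a, 0
11. c, 0
Accessibility: 0R0
Branch closes: a and not a both at 0.
(One branch shown.) All branches close.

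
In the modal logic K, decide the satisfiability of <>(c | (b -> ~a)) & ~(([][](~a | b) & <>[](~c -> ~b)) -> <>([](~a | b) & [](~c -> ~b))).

1. <>(c | (b -> ~a)) & ~(([][](~a | b) & <>[](~c -> ~b)) -> <>([](~a | b) & [](~c -> ~b))), w0
2. <>(c | (b -> ~a)), w0   [&-rule on 1]
3. ~(([][](~a | b) & <>[](~c -> ~b)) -> <>([](~a | b) & [](~c -> ~b))), w0   [&-rule on 1]
4. [][](~a | b) & <>[](~c -> ~b), w0   [~->-rule on 3]
5. ~<>([](~a | b) & [](~c -> ~b)), w0   [~->-rule on 3]
6. [][](~a | b), w0   [&-rule on 4]
7. <>[](~c -> ~b), w0   [&-rule on 4]
8. c | (b -> ~a), w1   [<>-rule on 2: fresh world w1, w0Rw1]
9. ~([](~a | b) & [](~c -> ~b)), w1   [~<>-rule on 5 via w0Rw1]
10. [](~a | b), w1   [[]-rule on 6 via w0Rw1]
11. b -> ~a, w1   [|-rule on 8 (branches; this branch)]
12. ~[](~c -> ~b), w1   [~&-rule on 9 (branches; this branch)]
13. ~a, w1   [->-rule on 11 (branches; this branch)]
14. [](~c -> ~b), w2   [<>-rule on 7: fresh world w2, w0Rw2]
15. ~([](~a | b) & [](~c -> ~b)), w2   [~<>-rule on 5 via w0Rw2]
16. [](~a | b), w2   [[]-rule on 6 via w0Rw2]
17. ~[](~a | b), w2   [~&-rule on 15 (branches; this branch)]
18. ~(~c -> ~b), w3   [~[]-rule on 12: fresh world w3, w1Rw3]
19. ~c, w3   [~->-rule on 18]
20. b, w3   [~->-rule on 18]
21. ~a | b, w3   [[]-rule on 10 via w1Rw3]
22. ~(~a | b), w4   [~[]-rule on 17: fresh world w4, w2Rw4]
23. a, w4   [~|-rule on 22]
24. ~b, w4   [~|-rule on 22]
25. ~c -> ~b, w4   [[]-rule on 14 via w2Rw4]
26. ~a | b, w4   [[]-rule on 16 via w2Rw4]
27. b, w4   [|-rule on 26 (branches; this branch)]
Accessibility: w0Rw1, w0Rw2, w1Rw3, w2Rw4
Branch closes: b and ~b both at w4.
(One branch shown.) All branches close.

Unsatisfiable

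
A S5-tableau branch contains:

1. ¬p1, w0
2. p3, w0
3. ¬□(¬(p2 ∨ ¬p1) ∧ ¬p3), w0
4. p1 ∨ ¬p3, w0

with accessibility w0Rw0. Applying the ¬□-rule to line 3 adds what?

a fresh world w1 with w0Rw1, and ¬(¬(p2 ∨ ¬p1) ∧ ¬p3) at w1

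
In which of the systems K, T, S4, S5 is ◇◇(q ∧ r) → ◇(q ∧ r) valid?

S4, S5

S4-tableau for the negation ¬(◇◇(q ∧ r) → ◇(q ∧ r)):
1. ¬(◇◇(q ∧ r) → ◇(q ∧ r)), 0
2. ◇◇(q ∧ r), 0   [¬→-rule on 1]
3. ¬◇(q ∧ r), 0   [¬→-rule on 1]
4. ¬(q ∧ r), 0   [¬◇-rule on 3 via 0R0]
5. ¬r, 0   [¬∧-rule on 4 (branches; this branch)]
6. ◇(q ∧ r), 1   [◇-rule on 2: fresh world 1, 0R1]
7. ¬(q ∧ r), 1   [¬◇-rule on 3 via 0R1]
8. ¬r, 1   [¬∧-rule on 7 (branches; this branch)]
9. q ∧ r, 2   [◇-rule on 6: fresh world 2, 1R2]
10. q, 2   [∧-rule on 9]
11. r, 2   [∧-rule on 9]
12. ¬(q ∧ r), 2   [¬◇-rule on 3 via 0R2]
13. ¬r, 2   [¬∧-rule on 12 (branches; this branch)]
Accessibility: 0R0, 0R1, 0R2, 1R1, 1R2, 2R2
Branch closes: r and ¬r both at 2.
Every branch closes (one shown): valid in S4, hence also in S5 (every theorem of S4 is a theorem of S5).
T-tableau for the negation ¬(◇◇(q ∧ r) → ◇(q ∧ r)):
1. ¬(◇◇(q ∧ r) → ◇(q ∧ r)), 0
2. ◇◇(q ∧ r), 0   [¬→-rule on 1]
3. ¬◇(q ∧ r), 0   [¬→-rule on 1]
4. ¬(q ∧ r), 0   [¬◇-rule on 3 via 0R0]
5. ¬r, 0   [¬∧-rule on 4 (branches; this branch)]
6. ◇(q ∧ r), 1   [◇-rule on 2: fresh world 1, 0R1]
7. ¬(q ∧ r), 1   [¬◇-rule on 3 via 0R1]
8. ¬r, 1   [¬∧-rule on 7 (branches; this branch)]
9. q ∧ r, 2   [◇-rule on 6: fresh world 2, 1R2]
10. q, 2   [∧-rule on 9]
11. r, 2   [∧-rule on 9]
Accessibility: 0R0, 0R1, 1R1, 1R2, 2R2
Complete open branch: countermodel on a T-frame, so not valid in T, nor in K (the same frame is also a K-frame).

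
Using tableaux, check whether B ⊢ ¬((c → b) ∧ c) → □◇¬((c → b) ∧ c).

Tableau for the negation ¬(¬((c → b) ∧ c) → □◇¬((c → b) ∧ c)):
1. ¬(¬((c → b) ∧ c) → □◇¬((c → b) ∧ c)), u
2. ¬((c → b) ∧ c), u   [¬→-rule on 1]
3. ¬□◇¬((c → b) ∧ c), u   [¬→-rule on 1]
4. ¬(c → b), u   [¬∧-rule on 2 (branches; this branch)]
5. c, u   [¬→-rule on 4]
6. ¬b, u   [¬→-rule on 4]
7. ¬◇¬((c → b) ∧ c), v   [¬□-rule on 3: fresh world v, uRv]
8. (c → b) ∧ c, u   [¬◇-rule on 7 via vRu]
9. c → b, u   [∧-rule on 8]
10. (c → b) ∧ c, v   [¬◇-rule on 7 via vRv]
11. c → b, v   [∧-rule on 10]
12. c, v   [∧-rule on 10]
13. b, u   [→-rule on 9 (branches; this branch)]
Accessibility: uRu, uRv, vRu, vRv
Branch closes: b and ¬b both at u.
Every branch of the negation's tableau closes; the branch above is one of them.

Yes, valid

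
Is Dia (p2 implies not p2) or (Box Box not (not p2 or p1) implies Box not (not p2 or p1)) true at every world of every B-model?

Tableau for the negation not (Dia (p2 implies not p2) or (Box Box not (not p2 or p1) implies Box not (not p2 or p1))):
1. not (Dia (p2 implies not p2) or (Box Box not (not p2 or p1) implies Box not (not p2 or p1))), u
2. not Dia (p2 implies not p2), u
3. not (Box Box not (not p2 or p1) implies Box not (not p2 or p1)), u
4. Box Box not (not p2 or p1), u
5. not Box not (not p2 or p1), u
6. not (p2 implies not p2), u
7. p2, u
8. Box not (not p2 or p1), u
9. not (not p2 or p1), u
10. not p1, u
11. not p2 or p1, v
12. not (p2 implies not p2), v
13. p2, v
14. Box not (not p2 or p1), v
15. not (not p2 or p1), v
16. not p1, v
17. p1, v
Accessibility: uRu, uRv, vRu, vRv
Branch closes: p1 and not p1 both at v.
Every branch of the negation's tableau closes; the branch above is one of them.

Valid in B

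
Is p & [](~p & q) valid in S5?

No, not valid

Tableau for the negation ~(p & [](~p & q)):
1. ~(p & [](~p & q)), 0
2. ~[](~p & q), 0
3. ~(~p & q), 1
4. ~q, 1
Accessibility: 0R0, 0R1, 1R0, 1R1
The negation has an open branch (countermodel exists).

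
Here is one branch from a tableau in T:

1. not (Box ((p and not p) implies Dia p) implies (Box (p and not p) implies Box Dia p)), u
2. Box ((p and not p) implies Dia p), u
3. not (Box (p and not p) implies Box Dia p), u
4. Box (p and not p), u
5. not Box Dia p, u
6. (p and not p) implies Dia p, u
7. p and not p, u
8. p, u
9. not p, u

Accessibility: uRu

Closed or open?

Both p and not p appear at u.

Closed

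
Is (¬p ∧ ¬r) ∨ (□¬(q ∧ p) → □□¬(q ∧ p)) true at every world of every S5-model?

Tableau for the negation ¬((¬p ∧ ¬r) ∨ (□¬(q ∧ p) → □□¬(q ∧ p))):
1. ¬((¬p ∧ ¬r) ∨ (□¬(q ∧ p) → □□¬(q ∧ p))), w0
2. ¬(¬p ∧ ¬r), w0   [¬∨-rule on 1]
3. ¬(□¬(q ∧ p) → □□¬(q ∧ p)), w0   [¬∨-rule on 1]
4. □¬(q ∧ p), w0   [¬→-rule on 3]
5. ¬□□¬(q ∧ p), w0   [¬→-rule on 3]
6. ¬(q ∧ p), w0   [□-rule on 4 via w0Rw0]
7. r, w0   [¬∧-rule on 2 (branches; this branch)]
8. ¬p, w0   [¬∧-rule on 6 (branches; this branch)]
9. ¬□¬(q ∧ p), w1   [¬□-rule on 5: fresh world w1, w0Rw1]
10. ¬(q ∧ p), w1   [□-rule on 4 via w0Rw1]
11. ¬p, w1   [¬∧-rule on 10 (branches; this branch)]
12. q ∧ p, w2   [¬□-rule on 9: fresh world w2, w1Rw2]
13. q, w2   [∧-rule on 12]
14. p, w2   [∧-rule on 12]
15. ¬(q ∧ p), w2   [□-rule on 4 via w0Rw2]
16. ¬p, w2   [¬∧-rule on 15 (branches; this branch)]
Accessibility: w0Rw0, w0Rw1, w0Rw2, w1Rw0, w1Rw1, w1Rw2, w2Rw0, w2Rw1, w2Rw2
Branch closes: p and ¬p both at w2.
All branches of the negation close; one closing branch shown above.

Valid in S5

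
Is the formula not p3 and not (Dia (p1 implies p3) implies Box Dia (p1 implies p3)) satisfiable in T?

1. not p3 and not (Dia (p1 implies p3) implies Box Dia (p1 implies p3)), 0
2. not p3, 0   [and-rule on 1]
3. not (Dia (p1 implies p3) implies Box Dia (p1 implies p3)), 0   [and-rule on 1]
4. Dia (p1 implies p3), 0   [neg-implies-rule on 3]
5. not Box Dia (p1 implies p3), 0   [neg-implies-rule on 3]
6. p1 implies p3, 1   [Dia-rule on 4: fresh world 1, 0R1]
7. p3, 1   [implies-rule on 6 (branches; this branch)]
8. not Dia (p1 implies p3), 2   [neg-Box-rule on 5: fresh world 2, 0R2]
9. not (p1 implies p3), 2   [neg-Dia-rule on 8 via 2R2]
10. p1, 2   [neg-implies-rule on 9]
11. not p3, 2   [neg-implies-rule on 9]
Accessibility: 0R0, 0R1, 0R2, 1R1, 2R2

Satisfiable (open branch found)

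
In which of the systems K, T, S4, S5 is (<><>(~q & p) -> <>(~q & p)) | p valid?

S4, S5

S4-tableau for the negation ~((<><>(~q & p) -> <>(~q & p)) | p):
1. ~((<><>(~q & p) -> <>(~q & p)) | p), u
2. ~(<><>(~q & p) -> <>(~q & p)), u
3. ~p, u
4. <><>(~q & p), u
5. ~<>(~q & p), u
6. ~(~q & p), u
7. <>(~q & p), v
8. ~(~q & p), v
9. ~p, v
10. ~q & p, w
11. ~q, w
12. p, w
13. ~(~q & p), w
14. ~p, w
Accessibility: uRu, uRv, uRw, vRv, vRw, wRw
Branch closes: p and ~p both at w.
Every branch closes (one shown): valid in S4, hence also in S5 (every theorem of S4 is a theorem of S5).
T-tableau for the negation ~((<><>(~q & p) -> <>(~q & p)) | p):
1. ~((<><>(~q & p) -> <>(~q & p)) | p), u
2. ~(<><>(~q & p) -> <>(~q & p)), u
3. ~p, u
4. <><>(~q & p), u
5. ~<>(~q & p), u
6. ~(~q & p), u
7. <>(~q & p), v
8. ~(~q & p), v
9. ~p, v
10. ~q & p, w
11. ~q, w
12. p, w
Accessibility: uRu, uRv, vRv, vRw, wRw
Complete open branch: countermodel on a T-frame, so not valid in T, nor in K (the same frame is also a K-frame).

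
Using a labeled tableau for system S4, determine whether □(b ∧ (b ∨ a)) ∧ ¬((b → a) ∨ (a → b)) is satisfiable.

Unsatisfiable

1. □(b ∧ (b ∨ a)) ∧ ¬((b → a) ∨ (a → b)), 0
2. □(b ∧ (b ∨ a)), 0
3. ¬((b → a) ∨ (a → b)), 0
4. ¬(b → a), 0
5. ¬(a → b), 0
6. b, 0
7. ¬a, 0
8. a, 0
9. ¬b, 0
Accessibility: 0R0
Branch closes: a and ¬a both at 0.
Every branch closes; the branch above is one of them.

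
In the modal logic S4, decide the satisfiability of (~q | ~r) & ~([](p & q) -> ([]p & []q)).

1. (~q | ~r) & ~([](p & q) -> ([]p & []q)), 0
2. ~q | ~r, 0
3. ~([](p & q) -> ([]p & []q)), 0
4. [](p & q), 0
5. ~([]p & []q), 0
6. p & q, 0
7. p, 0
8. q, 0
9. ~r, 0
10. ~[]q, 0
11. ~q, 1
12. p & q, 1
13. p, 1
14. q, 1
Accessibility: 0R0, 0R1, 1R1
Branch closes: q and ~q both at 1.
Every branch closes; the branch above is one of them.

No, unsatisfiable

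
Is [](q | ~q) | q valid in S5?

Tableau for the negation ~([](q | ~q) | q):
1. ~([](q | ~q) | q), 0
2. ~[](q | ~q), 0   [~|-rule on 1]
3. ~q, 0   [~|-rule on 1]
4. ~(q | ~q), 1   [~[]-rule on 2: fresh world 1, 0R1]
5. ~q, 1   [~|-rule on 4]
6. q, 1   [~|-rule on 4]
Accessibility: 0R0, 0R1, 1R0, 1R1
Branch closes: q and ~q both at 1.
All branches of the negation close; one closing branch shown above.

Yes, valid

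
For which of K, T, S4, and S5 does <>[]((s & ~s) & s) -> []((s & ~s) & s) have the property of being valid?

T-tableau for the negation ~(<>[]((s & ~s) & s) -> []((s & ~s) & s)):
1. ~(<>[]((s & ~s) & s) -> []((s & ~s) & s)), w0
2. <>[]((s & ~s) & s), w0
3. ~[]((s & ~s) & s), w0
4. []((s & ~s) & s), w1
5. (s & ~s) & s, w1
6. s & ~s, w1
7. s, w1
8. ~s, w1
Accessibility: w0Rw0, w0Rw1, w1Rw1
Branch closes: s and ~s both at w1.
Every branch closes (one shown): valid in T, hence also in S4, S5 (every theorem of T is a theorem of S4 and S5).
K-tableau for the negation ~(<>[]((s & ~s) & s) -> []((s & ~s) & s)):
1. ~(<>[]((s & ~s) & s) -> []((s & ~s) & s)), w0
2. <>[]((s & ~s) & s), w0
3. ~[]((s & ~s) & s), w0
4. []((s & ~s) & s), w1
5. ~((s & ~s) & s), w2
6. ~s, w2
Accessibility: w0Rw1, w0Rw2
Complete open branch: countermodel on a K-frame, so not valid in K.

T, S4, S5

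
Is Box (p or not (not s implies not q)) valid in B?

No, not valid

Tableau for the negation not Box (p or not (not s implies not q)):
1. not Box (p or not (not s implies not q)), w0
2. not (p or not (not s implies not q)), w1
3. not p, w1
4. not s implies not q, w1
5. not q, w1
Accessibility: w0Rw0, w0Rw1, w1Rw0, w1Rw1
The negation has an open branch (countermodel exists).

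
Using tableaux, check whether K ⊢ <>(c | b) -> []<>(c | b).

Tableau for the negation ~(<>(c | b) -> []<>(c | b)):
1. ~(<>(c | b) -> []<>(c | b)), w0
2. <>(c | b), w0   [~->-rule on 1]
3. ~[]<>(c | b), w0   [~->-rule on 1]
4. c | b, w1   [<>-rule on 2: fresh world w1, w0Rw1]
5. b, w1   [|-rule on 4 (branches; this branch)]
6. ~<>(c | b), w2   [~[]-rule on 3: fresh world w2, w0Rw2]
Accessibility: w0Rw1, w0Rw2
The negation has an open branch (countermodel exists).

Not valid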